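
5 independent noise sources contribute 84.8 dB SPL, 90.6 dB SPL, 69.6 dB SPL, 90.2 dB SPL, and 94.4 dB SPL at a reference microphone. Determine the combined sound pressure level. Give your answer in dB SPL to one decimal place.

97.2 dB SPL

Incoherent sources combine by intensity addition: L_total = 10·log₁₀(Σ 10^(L_i/10)).
Σ 10^(L/10) = 10^(84.8/10) + 10^(90.6/10) + 10^(69.6/10) + 10^(90.2/10) + 10^(94.4/10) = 5.261e+09.
L_total = 10·log₁₀(5.261e+09) = 97.21 dB SPL.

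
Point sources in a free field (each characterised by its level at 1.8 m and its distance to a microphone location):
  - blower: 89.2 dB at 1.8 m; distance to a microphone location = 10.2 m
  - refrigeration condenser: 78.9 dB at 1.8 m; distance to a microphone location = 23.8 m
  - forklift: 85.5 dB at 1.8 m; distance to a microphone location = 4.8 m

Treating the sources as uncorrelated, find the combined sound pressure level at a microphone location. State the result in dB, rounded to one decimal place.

78.8 dB

First find each source's level at the receiver (point-source: −20·log₁₀(r/r_ref)), then combine on an intensity basis.
blower: 89.2 − 20·log₁₀(10.2/1.8) = 89.2 − 15.07 = 74.13 dB.
refrigeration condenser: 78.9 − 20·log₁₀(23.8/1.8) = 78.9 − 22.43 = 56.47 dB.
forklift: 85.5 − 20·log₁₀(4.8/1.8) = 85.5 − 8.52 = 76.98 dB.
Σ 10^(L/10) = 7.624e+07 → L_total = 10·log₁₀(7.624e+07) = 78.82 dB.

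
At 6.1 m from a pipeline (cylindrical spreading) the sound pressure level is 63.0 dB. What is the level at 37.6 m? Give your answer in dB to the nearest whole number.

55 dB

Cylindrical spreading from a line source gives a 10·log₁₀(r₂/r₁) drop.
L₂ = 63.0 − 10·log₁₀(37.6/6.1) = 63.0 − 7.899 = 55.10 dB.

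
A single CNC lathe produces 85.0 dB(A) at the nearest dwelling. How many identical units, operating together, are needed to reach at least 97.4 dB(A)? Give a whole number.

18

The shortfall is 97.4 − 85.0 = 12.4 dB, and N units add 10·log₁₀ N, so need 10·log₁₀ N ≥ 12.4.
N ≥ 10^(12.4/10) = 17.378, so N = 18.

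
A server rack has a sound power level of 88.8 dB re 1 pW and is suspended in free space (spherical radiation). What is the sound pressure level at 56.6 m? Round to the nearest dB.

43 dB

Free-field spherical radiation: L_p = L_w − 10·log₁₀(4π·r²), r = 56.6 m.
4π·r² = 4.026e+04 m², 10·log₁₀ of that is 46.048 dB.
L_p = 88.8 − 46.048 = 42.75 dB.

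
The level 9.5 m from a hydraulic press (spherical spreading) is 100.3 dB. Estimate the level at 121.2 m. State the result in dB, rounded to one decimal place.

Point-source attenuation: ΔL = 20·log₁₀(r₂/r₁) = 20·log₁₀(121.2/9.5) = 22.116 dB.
L₂ = 100.3 − 20·log₁₀(121.2/9.5) = 100.3 − 22.116 = 78.18 dB.

78.2 dB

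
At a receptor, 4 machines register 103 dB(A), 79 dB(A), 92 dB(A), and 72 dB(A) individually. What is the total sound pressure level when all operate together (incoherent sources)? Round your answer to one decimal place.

103.4 dB(A)

Incoherent sources combine by intensity addition: L_total = 10·log₁₀(Σ 10^(L_i/10)).
Σ 10^(L/10) = 10^(103/10) + 10^(79/10) + 10^(92/10) + 10^(72/10) = 2.163e+10.
L_total = 10·log₁₀(2.163e+10) = 103.35 dB(A).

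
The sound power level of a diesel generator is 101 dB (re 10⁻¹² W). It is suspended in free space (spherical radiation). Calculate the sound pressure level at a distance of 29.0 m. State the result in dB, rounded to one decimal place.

60.8 dB

L_p = L_w − 10·log₁₀(4π·r²) with r = 29.0 m.
4π·r² = 1.057e+04 m², 10·log₁₀ of that is 40.240 dB.
L_p = 101 − 40.240 = 60.76 dB.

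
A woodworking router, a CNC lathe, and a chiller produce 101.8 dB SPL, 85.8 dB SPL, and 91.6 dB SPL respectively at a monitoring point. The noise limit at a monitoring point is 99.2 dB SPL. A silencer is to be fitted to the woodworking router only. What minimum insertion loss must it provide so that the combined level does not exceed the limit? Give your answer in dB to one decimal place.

3.7 dB

Fixed contribution from the other sources: Σ 10^(L/10) = 10^(85.8/10) + 10^(91.6/10) = 1.826e+09 (92.61 dB SPL).
The limit corresponds to 10^(99.2/10) = 8.318e+09; subtracting the fixed part leaves 6.492e+09 for the woodworking router, i.e. 98.12 dB SPL.
Required insertion loss = 101.8 − 98.12 = 3.68 dB.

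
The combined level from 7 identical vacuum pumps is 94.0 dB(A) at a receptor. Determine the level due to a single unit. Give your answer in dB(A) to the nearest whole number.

Dividing the total intensity by 7 lowers the level by 10·log₁₀ 7 = 8.451 dB: L₁ = 94.0 − 8.451.

86 dB(A)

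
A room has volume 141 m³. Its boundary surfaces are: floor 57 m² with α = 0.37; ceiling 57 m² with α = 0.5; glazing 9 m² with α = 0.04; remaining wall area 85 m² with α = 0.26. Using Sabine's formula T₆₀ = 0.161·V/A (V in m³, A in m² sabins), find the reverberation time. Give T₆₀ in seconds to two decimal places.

A = Σ Sᵢαᵢ = 57·0.37 + 57·0.5 + 9·0.04 + 85·0.26 = 72.05 m².
T₆₀ = 0.161·V/A = 0.161·141/72.05 = 0.315 s.

0.32 s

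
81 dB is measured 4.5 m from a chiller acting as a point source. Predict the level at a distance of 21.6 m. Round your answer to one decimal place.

Spherical spreading from a point source gives a 20·log₁₀(r₂/r₁) drop.
L₂ = 81 − 20·log₁₀(21.6/4.5) = 81 − 13.625 = 67.38 dB.

67.4 dB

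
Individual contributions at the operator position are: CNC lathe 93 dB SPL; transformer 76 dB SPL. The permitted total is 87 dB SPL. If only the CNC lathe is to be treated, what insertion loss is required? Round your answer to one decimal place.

The untreated sources together contribute 10^(76/10) = 3.981e+07, i.e. 76.00 dB SPL.
To meet 87 dB SPL overall, the treated CNC lathe may contribute at most 10^(87/10) − 3.981e+07 = 4.614e+08, i.e. 86.64 dB SPL.
Required insertion loss = 93 − 86.64 = 6.36 dB.

6.4 dB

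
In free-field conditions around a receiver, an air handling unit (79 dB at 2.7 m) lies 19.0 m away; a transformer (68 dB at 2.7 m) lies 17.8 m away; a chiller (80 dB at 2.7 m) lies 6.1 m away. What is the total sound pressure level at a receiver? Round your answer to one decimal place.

73.3 dB

First find each source's level at the receiver (point-source: −20·log₁₀(r/r_ref)), then combine on an intensity basis.
air handling unit: 79 − 20·log₁₀(19.0/2.7) = 79 − 16.95 = 62.05 dB.
transformer: 68 − 20·log₁₀(17.8/2.7) = 68 − 16.38 = 51.62 dB.
chiller: 80 − 20·log₁₀(6.1/2.7) = 80 − 7.08 = 72.92 dB.
Σ 10^(L/10) = 2.134e+07 → L_total = 10·log₁₀(2.134e+07) = 73.29 dB.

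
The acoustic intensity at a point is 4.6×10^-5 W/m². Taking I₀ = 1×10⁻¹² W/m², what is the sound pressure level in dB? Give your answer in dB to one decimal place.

L = 10·log₁₀(I/I₀) = 10·log₁₀(4.6×10^-5/10⁻¹²) = 10·log₁₀(4.6×10^7).
L = 10·(0.6628 + 7) = 76.63 dB.

76.6 dB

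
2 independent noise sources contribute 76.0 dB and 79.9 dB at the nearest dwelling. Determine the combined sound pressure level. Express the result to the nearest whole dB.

81 dB

For uncorrelated sources the intensities add, so convert each level to linear form, sum, and take 10·log₁₀ of the total.
Σ 10^(L/10) = 10^(76.0/10) + 10^(79.9/10) = 1.375e+08.
L_total = 10·log₁₀(1.375e+08) = 81.38 dB.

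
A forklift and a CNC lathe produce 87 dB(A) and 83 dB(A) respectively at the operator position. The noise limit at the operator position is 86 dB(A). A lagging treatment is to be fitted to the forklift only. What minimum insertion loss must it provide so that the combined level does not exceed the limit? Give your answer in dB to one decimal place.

4.0 dB

Everything except the forklift sums to 10^(83/10) = 1.995e+08 in linear terms, 83.00 dB(A).
To meet 86 dB(A) overall, the treated forklift may contribute at most 10^(86/10) − 1.995e+08 = 1.986e+08, i.e. 82.98 dB(A).
Required insertion loss = 87 − 82.98 = 4.02 dB.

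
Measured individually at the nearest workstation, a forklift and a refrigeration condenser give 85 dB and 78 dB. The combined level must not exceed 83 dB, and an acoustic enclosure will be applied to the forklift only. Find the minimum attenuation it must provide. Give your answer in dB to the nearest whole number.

Everything except the forklift sums to 10^(78/10) = 6.310e+07 in linear terms, 78.00 dB.
To meet 83 dB overall, the treated forklift may contribute at most 10^(83/10) − 6.310e+07 = 1.364e+08, i.e. 81.35 dB.
Required insertion loss = 85 − 81.35 = 3.65 dB.

4 dB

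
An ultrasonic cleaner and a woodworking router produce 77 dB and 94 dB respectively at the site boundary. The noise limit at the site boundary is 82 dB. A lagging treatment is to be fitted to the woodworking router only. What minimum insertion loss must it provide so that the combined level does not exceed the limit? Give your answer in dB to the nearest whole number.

The untreated sources together contribute 10^(77/10) = 5.012e+07, i.e. 77.00 dB.
To meet 82 dB overall, the treated woodworking router may contribute at most 10^(82/10) − 5.012e+07 = 1.084e+08, i.e. 80.35 dB.
Required insertion loss = 94 − 80.35 = 13.65 dB.

14 dB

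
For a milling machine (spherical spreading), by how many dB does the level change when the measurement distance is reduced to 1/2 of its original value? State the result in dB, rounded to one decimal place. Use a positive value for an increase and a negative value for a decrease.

A point source loses 6 dB per doubling of distance; generally ΔL = −20·log₁₀(r₂/r₁).
ΔL = −20·log₁₀(0.5) = +6.02 dB.

+6.0 dB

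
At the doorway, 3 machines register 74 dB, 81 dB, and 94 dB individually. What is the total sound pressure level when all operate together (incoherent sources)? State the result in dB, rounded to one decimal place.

For uncorrelated sources the intensities add, so convert each level to linear form, sum, and take 10·log₁₀ of the total.
Σ 10^(L/10) = 10^(74/10) + 10^(81/10) + 10^(94/10) = 2.663e+09.
L_total = 10·log₁₀(2.663e+09) = 94.25 dB.

94.3 dB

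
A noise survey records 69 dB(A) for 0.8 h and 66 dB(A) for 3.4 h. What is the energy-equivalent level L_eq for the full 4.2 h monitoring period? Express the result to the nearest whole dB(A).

Weight each interval's intensity by its duration and average over T = 4.2 h:
Σ tᵢ·10^(Lᵢ/10) = 0.8·10^(69/10) + 3.4·10^(66/10) = 1.989e+07.
L_eq = 10·log₁₀(1.989e+07/4.2) = 66.75 dB(A).

67 dB(A)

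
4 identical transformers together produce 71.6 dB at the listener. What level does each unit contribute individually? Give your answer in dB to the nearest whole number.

66 dB

For N identical incoherent sources L_total = L₁ + 10·log₁₀ N, so L₁ = 71.6 − 10·log₁₀(4) = 71.6 − 6.021.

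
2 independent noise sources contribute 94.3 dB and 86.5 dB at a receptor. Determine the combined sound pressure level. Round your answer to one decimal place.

95.0 dB

For uncorrelated sources the intensities add, so convert each level to linear form, sum, and take 10·log₁₀ of the total.
Σ 10^(L/10) = 10^(94.3/10) + 10^(86.5/10) = 3.138e+09.
L_total = 10·log₁₀(3.138e+09) = 94.97 dB.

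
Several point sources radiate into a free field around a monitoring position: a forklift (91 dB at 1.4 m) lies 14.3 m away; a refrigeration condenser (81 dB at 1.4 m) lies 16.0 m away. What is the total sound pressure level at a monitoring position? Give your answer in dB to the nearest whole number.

Apply inverse-square spreading to bring every level to the receiver, then sum 10^(L/10).
forklift: 91 − 20·log₁₀(14.3/1.4) = 91 − 20.18 = 70.82 dB.
refrigeration condenser: 81 − 20·log₁₀(16.0/1.4) = 81 − 21.16 = 59.84 dB.
Σ 10^(L/10) = 1.303e+07 → L_total = 10·log₁₀(1.303e+07) = 71.15 dB.

71 dB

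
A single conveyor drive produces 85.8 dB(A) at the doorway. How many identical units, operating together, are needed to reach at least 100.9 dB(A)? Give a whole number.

33

The shortfall is 100.9 − 85.8 = 15.1 dB, and N units add 10·log₁₀ N, so need 10·log₁₀ N ≥ 15.1.
N ≥ 10^(15.1/10) = 32.359, so N = 33.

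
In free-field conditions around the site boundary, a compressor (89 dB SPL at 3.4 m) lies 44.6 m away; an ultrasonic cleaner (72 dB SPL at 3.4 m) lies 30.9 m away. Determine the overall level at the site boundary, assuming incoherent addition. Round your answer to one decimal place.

Apply inverse-square spreading to bring every level to the receiver, then sum 10^(L/10).
compressor: 89 − 20·log₁₀(44.6/3.4) = 89 − 22.36 = 66.64 dB SPL.
ultrasonic cleaner: 72 − 20·log₁₀(30.9/3.4) = 72 − 19.17 = 52.83 dB SPL.
Σ 10^(L/10) = 4.808e+06 → L_total = 10·log₁₀(4.808e+06) = 66.82 dB SPL.

66.8 dB SPL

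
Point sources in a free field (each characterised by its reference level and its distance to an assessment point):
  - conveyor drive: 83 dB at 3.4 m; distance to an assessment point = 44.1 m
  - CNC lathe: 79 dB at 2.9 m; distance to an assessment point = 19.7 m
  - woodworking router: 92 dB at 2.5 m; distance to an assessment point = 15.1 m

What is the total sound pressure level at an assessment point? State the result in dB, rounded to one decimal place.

First find each source's level at the receiver (point-source: −20·log₁₀(r/r_ref)), then combine on an intensity basis.
conveyor drive: 83 − 20·log₁₀(44.1/3.4) = 83 − 22.26 = 60.74 dB.
CNC lathe: 79 − 20·log₁₀(19.7/2.9) = 79 − 16.64 = 62.36 dB.
woodworking router: 92 − 20·log₁₀(15.1/2.5) = 92 − 15.62 = 76.38 dB.
Σ 10^(L/10) = 4.635e+07 → L_total = 10·log₁₀(4.635e+07) = 76.66 dB.

76.7 dB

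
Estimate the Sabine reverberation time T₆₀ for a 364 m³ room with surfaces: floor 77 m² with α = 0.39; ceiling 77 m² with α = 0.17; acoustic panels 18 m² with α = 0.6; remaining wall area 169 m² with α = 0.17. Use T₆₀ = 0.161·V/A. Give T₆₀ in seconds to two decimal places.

Summing Sᵢαᵢ: 77·0.39 + 77·0.17 + 18·0.6 + 169·0.17 = 82.65 m².
T₆₀ = 0.161 × 364 / 82.65 = 0.709 s.

0.71 s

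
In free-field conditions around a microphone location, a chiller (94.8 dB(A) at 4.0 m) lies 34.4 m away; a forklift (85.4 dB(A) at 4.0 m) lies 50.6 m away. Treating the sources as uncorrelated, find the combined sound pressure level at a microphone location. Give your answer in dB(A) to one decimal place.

First find each source's level at the receiver (point-source: −20·log₁₀(r/r_ref)), then combine on an intensity basis.
chiller: 94.8 − 20·log₁₀(34.4/4.0) = 94.8 − 18.69 = 76.11 dB(A).
forklift: 85.4 − 20·log₁₀(50.6/4.0) = 85.4 − 22.04 = 63.36 dB(A).
Σ 10^(L/10) = 4.300e+07 → L_total = 10·log₁₀(4.300e+07) = 76.33 dB(A).

76.3 dB(A)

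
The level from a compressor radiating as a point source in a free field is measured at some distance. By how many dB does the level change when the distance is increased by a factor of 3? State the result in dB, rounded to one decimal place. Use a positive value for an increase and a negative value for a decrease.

-9.5 dB

Point-source spreading: ΔL = −20·log₁₀(r₂/r₁).
ΔL = −20·log₁₀(3) = -9.54 dB.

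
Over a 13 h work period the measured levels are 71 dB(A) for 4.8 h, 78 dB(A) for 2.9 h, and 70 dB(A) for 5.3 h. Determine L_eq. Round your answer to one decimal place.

The energy average is taken in the linear domain: L_eq = 10·log₁₀[(Σ tᵢ·10^(Lᵢ/10))/T], T = 13 h.
Σ tᵢ·10^(Lᵢ/10) = 4.8·10^(71/10) + 2.9·10^(78/10) + 5.3·10^(70/10) = 2.964e+08.
L_eq = 10·log₁₀(2.964e+08/13) = 73.58 dB(A).

73.6 dB(A)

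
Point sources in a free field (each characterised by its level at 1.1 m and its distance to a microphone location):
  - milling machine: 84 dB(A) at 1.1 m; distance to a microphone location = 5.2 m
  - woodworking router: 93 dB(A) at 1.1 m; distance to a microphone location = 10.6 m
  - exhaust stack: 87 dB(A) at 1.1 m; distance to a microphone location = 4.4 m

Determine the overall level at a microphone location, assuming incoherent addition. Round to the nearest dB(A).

78 dB(A)

Apply inverse-square spreading to bring every level to the receiver, then sum 10^(L/10).
milling machine: 84 − 20·log₁₀(5.2/1.1) = 84 − 13.49 = 70.51 dB(A).
woodworking router: 93 − 20·log₁₀(10.6/1.1) = 93 − 19.68 = 73.32 dB(A).
exhaust stack: 87 − 20·log₁₀(4.4/1.1) = 87 − 12.04 = 74.96 dB(A).
Σ 10^(L/10) = 6.405e+07 → L_total = 10·log₁₀(6.405e+07) = 78.07 dB(A).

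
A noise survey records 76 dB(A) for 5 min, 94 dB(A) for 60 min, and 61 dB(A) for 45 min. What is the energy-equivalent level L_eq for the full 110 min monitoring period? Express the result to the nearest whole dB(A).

The energy average is taken in the linear domain: L_eq = 10·log₁₀[(Σ tᵢ·10^(Lᵢ/10))/T], T = 110 min.
Σ tᵢ·10^(Lᵢ/10) = 5·10^(76/10) + 60·10^(94/10) + 45·10^(61/10) = 1.510e+11.
L_eq = 10·log₁₀(1.510e+11/110) = 91.37 dB(A).

91 dB(A)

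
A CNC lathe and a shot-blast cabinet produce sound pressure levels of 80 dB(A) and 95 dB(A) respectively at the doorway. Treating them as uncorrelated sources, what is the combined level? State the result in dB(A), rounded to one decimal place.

For uncorrelated sources the intensities add, so convert each level to linear form, sum, and take 10·log₁₀ of the total.
Σ 10^(L/10) = 10^(80/10) + 10^(95/10) = 3.262e+09.
L_total = 10·log₁₀(3.262e+09) = 95.14 dB(A).

95.1 dB(A)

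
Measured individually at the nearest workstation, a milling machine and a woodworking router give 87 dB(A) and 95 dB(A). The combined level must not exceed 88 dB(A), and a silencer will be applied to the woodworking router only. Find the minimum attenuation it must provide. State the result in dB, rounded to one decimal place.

13.9 dB

Everything except the woodworking router sums to 10^(87/10) = 5.012e+08 in linear terms, 87.00 dB(A).
To meet 88 dB(A) overall, the treated woodworking router may contribute at most 10^(88/10) − 5.012e+08 = 1.298e+08, i.e. 81.13 dB(A).
Required insertion loss = 95 − 81.13 = 13.87 dB.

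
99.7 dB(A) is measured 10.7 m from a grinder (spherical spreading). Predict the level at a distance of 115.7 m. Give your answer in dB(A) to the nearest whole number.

Spherical spreading from a point source gives a 20·log₁₀(r₂/r₁) drop.
L₂ = 99.7 − 20·log₁₀(115.7/10.7) = 99.7 − 20.679 = 79.02 dB(A).

79 dB(A)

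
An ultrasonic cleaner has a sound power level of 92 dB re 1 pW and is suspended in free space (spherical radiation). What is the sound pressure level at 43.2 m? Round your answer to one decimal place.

The power spreads over a sphere of area 4π·r², so L_p = L_w − 10·log₁₀(4π·r²).
4π·r² = 2.345e+04 m², 10·log₁₀ of that is 43.702 dB.
L_p = 92 − 43.702 = 48.30 dB.

48.3 dB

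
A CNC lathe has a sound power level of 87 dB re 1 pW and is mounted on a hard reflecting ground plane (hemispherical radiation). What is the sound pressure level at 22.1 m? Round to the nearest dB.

L_p = L_w − 10·log₁₀(2π·r²) with r = 22.1 m.
2π·r² = 3069 m², 10·log₁₀ of that is 34.870 dB.
L_p = 87 − 34.870 = 52.13 dB.

52 dB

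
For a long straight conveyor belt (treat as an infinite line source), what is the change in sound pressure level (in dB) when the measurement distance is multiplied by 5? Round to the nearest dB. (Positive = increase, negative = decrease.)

Line-source spreading: ΔL = −10·log₁₀(r₂/r₁).
ΔL = −10·log₁₀(5) = -6.99 dB.

-7 dB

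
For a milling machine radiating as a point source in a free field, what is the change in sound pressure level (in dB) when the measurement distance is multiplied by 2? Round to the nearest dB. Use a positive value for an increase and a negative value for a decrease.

A point source loses 6 dB per doubling of distance; generally ΔL = −20·log₁₀(r₂/r₁).
ΔL = −20·log₁₀(2) = -6.02 dB.

-6 dB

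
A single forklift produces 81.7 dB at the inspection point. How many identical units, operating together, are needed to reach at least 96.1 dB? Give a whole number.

28

N identical sources give L₁ + 10·log₁₀ N, so require 10·log₁₀ N ≥ 96.1 − 81.7 = 14.4 dB.
N ≥ 10^(14.4/10) = 27.542, so N = 28.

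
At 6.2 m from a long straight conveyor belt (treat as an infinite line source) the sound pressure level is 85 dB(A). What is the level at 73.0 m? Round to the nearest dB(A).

74 dB(A)

Line-source attenuation: ΔL = 10·log₁₀(r₂/r₁) = 10·log₁₀(73.0/6.2) = 10.709 dB.
L₂ = 85 − 10·log₁₀(73.0/6.2) = 85 − 10.709 = 74.29 dB(A).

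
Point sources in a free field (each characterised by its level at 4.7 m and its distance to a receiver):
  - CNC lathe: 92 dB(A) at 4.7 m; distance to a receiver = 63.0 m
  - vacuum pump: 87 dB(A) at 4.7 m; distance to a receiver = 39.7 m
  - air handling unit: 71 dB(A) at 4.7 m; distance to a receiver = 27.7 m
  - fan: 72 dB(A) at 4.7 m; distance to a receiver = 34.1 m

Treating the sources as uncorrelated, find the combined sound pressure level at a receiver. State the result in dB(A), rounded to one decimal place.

Propagate each source to the receiver with L = L_ref − 20·log₁₀(r/r_ref), then add intensities.
CNC lathe: 92 − 20·log₁₀(63.0/4.7) = 92 − 22.54 = 69.46 dB(A).
vacuum pump: 87 − 20·log₁₀(39.7/4.7) = 87 − 18.53 = 68.47 dB(A).
air handling unit: 71 − 20·log₁₀(27.7/4.7) = 71 − 15.41 = 55.59 dB(A).
fan: 72 − 20·log₁₀(34.1/4.7) = 72 − 17.21 = 54.79 dB(A).
Σ 10^(L/10) = 1.651e+07 → L_total = 10·log₁₀(1.651e+07) = 72.18 dB(A).

72.2 dB(A)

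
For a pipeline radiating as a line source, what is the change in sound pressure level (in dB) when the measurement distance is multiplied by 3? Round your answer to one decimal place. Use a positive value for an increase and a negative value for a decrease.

Line-source spreading: ΔL = −10·log₁₀(r₂/r₁).
ΔL = −10·log₁₀(3) = -4.77 dB.

-4.8 dB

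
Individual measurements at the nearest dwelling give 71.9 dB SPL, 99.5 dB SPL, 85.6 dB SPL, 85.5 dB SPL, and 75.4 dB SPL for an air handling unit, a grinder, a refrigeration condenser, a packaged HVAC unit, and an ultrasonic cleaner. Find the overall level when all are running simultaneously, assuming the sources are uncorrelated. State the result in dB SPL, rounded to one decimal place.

99.9 dB SPL

Incoherent sources combine by intensity addition: L_total = 10·log₁₀(Σ 10^(L_i/10)).
Σ 10^(L/10) = 10^(71.9/10) + 10^(99.5/10) + 10^(85.6/10) + 10^(85.5/10) + 10^(75.4/10) = 9.681e+09.
L_total = 10·log₁₀(9.681e+09) = 99.86 dB SPL.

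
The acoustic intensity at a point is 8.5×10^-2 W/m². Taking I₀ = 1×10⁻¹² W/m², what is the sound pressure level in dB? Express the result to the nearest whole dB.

109 dB

L = 10·log₁₀(I/I₀) = 10·log₁₀(8.5×10^-2/10⁻¹²) = 10·log₁₀(8.5×10^10).
L = 10·(0.9294 + 10) = 109.29 dB.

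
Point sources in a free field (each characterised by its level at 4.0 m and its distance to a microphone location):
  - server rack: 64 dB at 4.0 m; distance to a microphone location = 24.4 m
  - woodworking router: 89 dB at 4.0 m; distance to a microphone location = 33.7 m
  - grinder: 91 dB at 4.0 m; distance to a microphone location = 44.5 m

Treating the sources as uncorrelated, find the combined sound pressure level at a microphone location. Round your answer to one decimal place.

First find each source's level at the receiver (point-source: −20·log₁₀(r/r_ref)), then combine on an intensity basis.
server rack: 64 − 20·log₁₀(24.4/4.0) = 64 − 15.71 = 48.29 dB.
woodworking router: 89 − 20·log₁₀(33.7/4.0) = 89 − 18.51 = 70.49 dB.
grinder: 91 − 20·log₁₀(44.5/4.0) = 91 − 20.93 = 70.07 dB.
Σ 10^(L/10) = 2.143e+07 → L_total = 10·log₁₀(2.143e+07) = 73.31 dB.

73.3 dB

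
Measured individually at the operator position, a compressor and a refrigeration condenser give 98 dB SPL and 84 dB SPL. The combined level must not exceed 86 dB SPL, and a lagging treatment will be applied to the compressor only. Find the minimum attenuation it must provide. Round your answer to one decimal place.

Fixed contribution from the other source: Σ 10^(L/10) = 10^(84/10) = 2.512e+08 (84.00 dB SPL).
To meet 86 dB SPL overall, the treated compressor may contribute at most 10^(86/10) − 2.512e+08 = 1.469e+08, i.e. 81.67 dB SPL.
So the compressor must be reduced from 98 to 81.67 dB SPL: IL = 16.33 dB.

16.3 dB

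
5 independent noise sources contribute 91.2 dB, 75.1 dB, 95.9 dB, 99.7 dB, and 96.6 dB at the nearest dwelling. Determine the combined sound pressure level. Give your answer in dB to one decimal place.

For uncorrelated sources the intensities add, so convert each level to linear form, sum, and take 10·log₁₀ of the total.
Σ 10^(L/10) = 10^(91.2/10) + 10^(75.1/10) + 10^(95.9/10) + 10^(99.7/10) + 10^(96.6/10) = 1.914e+10.
L_total = 10·log₁₀(1.914e+10) = 102.82 dB.

102.8 dB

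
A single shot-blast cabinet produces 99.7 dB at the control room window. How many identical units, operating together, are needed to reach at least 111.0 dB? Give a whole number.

14

N identical sources give L₁ + 10·log₁₀ N, so require 10·log₁₀ N ≥ 111.0 − 99.7 = 11.3 dB.
N ≥ 10^(11.3/10) = 13.490, so N = 14.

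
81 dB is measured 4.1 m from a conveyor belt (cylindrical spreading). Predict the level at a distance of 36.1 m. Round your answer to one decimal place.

For a line source, L₂ = L₁ − 10·log₁₀(r₂/r₁).
L₂ = 81 − 10·log₁₀(36.1/4.1) = 81 − 9.447 = 71.55 dB.

71.6 dB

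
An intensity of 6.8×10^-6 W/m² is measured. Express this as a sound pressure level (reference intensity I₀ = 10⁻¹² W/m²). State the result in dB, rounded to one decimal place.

Dividing by I₀ shifts the exponent by 12: I/I₀ = 6.8×10^6.
L = 10·(0.8325 + 6) = 68.33 dB.

68.3 dB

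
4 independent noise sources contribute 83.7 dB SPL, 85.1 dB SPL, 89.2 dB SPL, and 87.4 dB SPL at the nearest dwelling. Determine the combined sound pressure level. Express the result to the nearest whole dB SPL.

93 dB SPL

Incoherent sources combine by intensity addition: L_total = 10·log₁₀(Σ 10^(L_i/10)).
Σ 10^(L/10) = 10^(83.7/10) + 10^(85.1/10) + 10^(89.2/10) + 10^(87.4/10) = 1.939e+09.
L_total = 10·log₁₀(1.939e+09) = 92.88 dB SPL.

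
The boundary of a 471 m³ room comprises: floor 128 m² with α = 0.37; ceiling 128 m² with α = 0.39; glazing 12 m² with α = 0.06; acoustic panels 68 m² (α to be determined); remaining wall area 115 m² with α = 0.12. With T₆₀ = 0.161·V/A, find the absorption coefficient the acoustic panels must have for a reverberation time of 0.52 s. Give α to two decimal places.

Required total absorption A = 0.161·471/0.52 = 145.83 m².
Absorption from the other surfaces = 128·0.37 + 128·0.39 + 12·0.06 + 115·0.12 = 111.80 m², so the acoustic panels must supply 34.03 m² over 68 m².
α = 34.03/68 = 0.500.

0.50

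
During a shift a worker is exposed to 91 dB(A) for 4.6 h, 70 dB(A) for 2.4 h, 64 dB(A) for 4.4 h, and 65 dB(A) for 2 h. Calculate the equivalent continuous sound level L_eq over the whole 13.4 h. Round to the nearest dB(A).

86 dB(A)

Weight each interval's intensity by its duration and average over T = 13.4 h:
Σ tᵢ·10^(Lᵢ/10) = 4.6·10^(91/10) + 2.4·10^(70/10) + 4.4·10^(64/10) + 2·10^(65/10) = 5.832e+09.
L_eq = 10·log₁₀(5.832e+09/13.4) = 86.39 dB(A).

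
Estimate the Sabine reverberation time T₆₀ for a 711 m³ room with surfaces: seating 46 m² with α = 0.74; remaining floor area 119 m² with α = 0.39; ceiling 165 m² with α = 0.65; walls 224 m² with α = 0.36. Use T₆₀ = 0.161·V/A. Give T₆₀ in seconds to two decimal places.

0.43 s

A = Σ Sᵢαᵢ = 46·0.74 + 119·0.39 + 165·0.65 + 224·0.36 = 268.34 m².
T₆₀ = 0.161·V/A = 0.161·711/268.34 = 0.427 s.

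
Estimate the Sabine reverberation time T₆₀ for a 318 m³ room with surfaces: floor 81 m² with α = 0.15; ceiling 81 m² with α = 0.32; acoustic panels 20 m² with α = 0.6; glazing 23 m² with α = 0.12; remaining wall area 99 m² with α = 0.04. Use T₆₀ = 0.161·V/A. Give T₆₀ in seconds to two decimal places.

0.90 s

Total absorption A = 81·0.15 + 81·0.32 + 20·0.6 + 23·0.12 + 99·0.04 = 56.79 m² sabins.
T₆₀ = 0.161·V/A = 0.161·318/56.79 = 0.902 s.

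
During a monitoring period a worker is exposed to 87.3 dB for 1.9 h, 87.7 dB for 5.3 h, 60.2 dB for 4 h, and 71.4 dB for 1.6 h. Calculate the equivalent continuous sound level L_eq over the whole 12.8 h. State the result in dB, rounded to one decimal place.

Weight each interval's intensity by its duration and average over T = 12.8 h:
Σ tᵢ·10^(Lᵢ/10) = 1.9·10^(87.3/10) + 5.3·10^(87.7/10) + 4·10^(60.2/10) + 1.6·10^(71.4/10) = 4.168e+09.
L_eq = 10·log₁₀(4.168e+09/12.8) = 85.13 dB.

85.1 dB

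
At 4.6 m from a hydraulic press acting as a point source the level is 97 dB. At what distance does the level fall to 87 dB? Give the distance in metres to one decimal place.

For a point source L₁ − L₂ = 20·log₁₀(r₂/r₁), so r₂ = r₁·10^((L₁−L₂)/20).
r₂ = 4.6·10^((97−87)/20) = 4.6·10^(10.0/20) = 14.55 m.

14.5 m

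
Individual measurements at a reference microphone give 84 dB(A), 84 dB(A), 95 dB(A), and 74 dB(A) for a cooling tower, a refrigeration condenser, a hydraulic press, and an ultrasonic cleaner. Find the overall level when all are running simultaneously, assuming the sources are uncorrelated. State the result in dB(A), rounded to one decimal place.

95.7 dB(A)

Incoherent sources combine by intensity addition: L_total = 10·log₁₀(Σ 10^(L_i/10)).
Σ 10^(L/10) = 10^(84/10) + 10^(84/10) + 10^(95/10) + 10^(74/10) = 3.690e+09.
L_total = 10·log₁₀(3.690e+09) = 95.67 dB(A).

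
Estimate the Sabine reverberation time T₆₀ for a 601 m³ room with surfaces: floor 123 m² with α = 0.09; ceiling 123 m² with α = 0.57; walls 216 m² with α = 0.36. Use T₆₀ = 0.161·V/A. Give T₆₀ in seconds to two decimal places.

A = Σ Sᵢαᵢ = 123·0.09 + 123·0.57 + 216·0.36 = 158.94 m².
T₆₀ = 0.161 × 601 / 158.94 = 0.609 s.

0.61 s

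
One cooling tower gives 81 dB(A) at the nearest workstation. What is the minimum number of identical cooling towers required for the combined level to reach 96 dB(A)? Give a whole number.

32

N identical sources give L₁ + 10·log₁₀ N, so require 10·log₁₀ N ≥ 96 − 81 = 15.0 dB.
N ≥ 10^(15.0/10) = 31.623, so N = 32.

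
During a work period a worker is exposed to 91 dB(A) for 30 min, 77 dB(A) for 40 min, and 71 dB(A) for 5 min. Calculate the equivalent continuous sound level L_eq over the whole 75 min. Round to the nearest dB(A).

Weight each interval's intensity by its duration and average over T = 75 min:
Σ tᵢ·10^(Lᵢ/10) = 30·10^(91/10) + 40·10^(77/10) + 5·10^(71/10) = 3.984e+10.
L_eq = 10·log₁₀(3.984e+10/75) = 87.25 dB(A).

87 dB(A)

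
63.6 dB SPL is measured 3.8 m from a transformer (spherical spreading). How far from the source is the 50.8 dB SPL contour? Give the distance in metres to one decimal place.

16.6 m

For a point source L₁ − L₂ = 20·log₁₀(r₂/r₁), so r₂ = r₁·10^((L₁−L₂)/20).
r₂ = 3.8·10^((63.6−50.8)/20) = 3.8·10^(12.8/20) = 16.59 m.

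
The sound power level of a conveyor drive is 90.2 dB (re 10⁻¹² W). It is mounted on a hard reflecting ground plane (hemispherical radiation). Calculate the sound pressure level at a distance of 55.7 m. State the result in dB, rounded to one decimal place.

47.3 dB

Free-field hemispherical radiation: L_p = L_w − 10·log₁₀(2π·r²), r = 55.7 m.
2π·r² = 1.949e+04 m², 10·log₁₀ of that is 42.899 dB.
L_p = 90.2 − 42.899 = 47.30 dB.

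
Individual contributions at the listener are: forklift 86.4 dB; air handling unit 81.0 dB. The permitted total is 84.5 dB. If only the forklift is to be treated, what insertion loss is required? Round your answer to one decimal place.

4.5 dB

The untreated sources together contribute 10^(81.0/10) = 1.259e+08, i.e. 81.00 dB.
The limit corresponds to 10^(84.5/10) = 2.818e+08; subtracting the fixed part leaves 1.559e+08 for the forklift, i.e. 81.93 dB.
Required insertion loss = 86.4 − 81.93 = 4.47 dB.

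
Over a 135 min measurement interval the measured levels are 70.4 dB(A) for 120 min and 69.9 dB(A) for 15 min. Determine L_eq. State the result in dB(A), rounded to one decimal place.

Weight each interval's intensity by its duration and average over T = 135 min:
Σ tᵢ·10^(Lᵢ/10) = 120·10^(70.4/10) + 15·10^(69.9/10) = 1.462e+09.
L_eq = 10·log₁₀(1.462e+09/135) = 70.35 dB(A).

70.3 dB(A)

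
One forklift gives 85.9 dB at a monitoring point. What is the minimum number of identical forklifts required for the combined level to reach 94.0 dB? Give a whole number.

7

N identical sources give L₁ + 10·log₁₀ N, so require 10·log₁₀ N ≥ 94.0 − 85.9 = 8.1 dB.
N ≥ 10^(8.1/10) = 6.457, so N = 7.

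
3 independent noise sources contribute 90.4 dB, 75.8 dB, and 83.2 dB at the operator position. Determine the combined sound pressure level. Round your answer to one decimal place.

For uncorrelated sources the intensities add, so convert each level to linear form, sum, and take 10·log₁₀ of the total.
Σ 10^(L/10) = 10^(90.4/10) + 10^(75.8/10) + 10^(83.2/10) = 1.343e+09.
L_total = 10·log₁₀(1.343e+09) = 91.28 dB.

91.3 dB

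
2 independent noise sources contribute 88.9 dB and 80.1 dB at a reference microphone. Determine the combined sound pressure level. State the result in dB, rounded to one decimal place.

Incoherent sources combine by intensity addition: L_total = 10·log₁₀(Σ 10^(L_i/10)).
Σ 10^(L/10) = 10^(88.9/10) + 10^(80.1/10) = 8.786e+08.
L_total = 10·log₁₀(8.786e+08) = 89.44 dB.

89.4 dB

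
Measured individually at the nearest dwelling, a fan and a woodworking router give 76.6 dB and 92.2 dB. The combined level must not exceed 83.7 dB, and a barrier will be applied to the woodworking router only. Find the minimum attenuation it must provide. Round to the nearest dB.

9 dB

Fixed contribution from the other source: Σ 10^(L/10) = 10^(76.6/10) = 4.571e+07 (76.60 dB).
The limit corresponds to 10^(83.7/10) = 2.344e+08; subtracting the fixed part leaves 1.887e+08 for the woodworking router, i.e. 82.76 dB.
So the woodworking router must be reduced from 92.2 to 82.76 dB: IL = 9.44 dB.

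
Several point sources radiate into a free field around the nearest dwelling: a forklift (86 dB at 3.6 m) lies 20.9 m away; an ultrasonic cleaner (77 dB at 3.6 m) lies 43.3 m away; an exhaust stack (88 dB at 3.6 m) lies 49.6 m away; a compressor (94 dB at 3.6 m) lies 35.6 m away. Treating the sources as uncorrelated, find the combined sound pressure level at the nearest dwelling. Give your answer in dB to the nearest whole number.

76 dB

Apply inverse-square spreading to bring every level to the receiver, then sum 10^(L/10).
forklift: 86 − 20·log₁₀(20.9/3.6) = 86 − 15.28 = 70.72 dB.
ultrasonic cleaner: 77 − 20·log₁₀(43.3/3.6) = 77 − 21.60 = 55.40 dB.
exhaust stack: 88 − 20·log₁₀(49.6/3.6) = 88 − 22.78 = 65.22 dB.
compressor: 94 − 20·log₁₀(35.6/3.6) = 94 − 19.90 = 74.10 dB.
Σ 10^(L/10) = 4.117e+07 → L_total = 10·log₁₀(4.117e+07) = 76.15 dB.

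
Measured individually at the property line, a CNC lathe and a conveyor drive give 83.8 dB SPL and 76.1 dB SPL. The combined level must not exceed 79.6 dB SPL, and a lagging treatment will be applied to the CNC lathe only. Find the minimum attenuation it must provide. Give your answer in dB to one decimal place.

6.8 dB

The untreated sources together contribute 10^(76.1/10) = 4.074e+07, i.e. 76.10 dB SPL.
The limit corresponds to 10^(79.6/10) = 9.120e+07; subtracting the fixed part leaves 5.046e+07 for the CNC lathe, i.e. 77.03 dB SPL.
So the CNC lathe must be reduced from 83.8 to 77.03 dB SPL: IL = 6.77 dB.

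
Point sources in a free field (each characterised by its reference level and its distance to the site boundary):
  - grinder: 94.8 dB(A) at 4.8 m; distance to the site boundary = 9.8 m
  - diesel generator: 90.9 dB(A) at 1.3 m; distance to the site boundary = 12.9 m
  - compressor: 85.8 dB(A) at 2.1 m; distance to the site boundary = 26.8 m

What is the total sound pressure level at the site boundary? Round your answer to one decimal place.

88.7 dB(A)

Propagate each source to the receiver with L = L_ref − 20·log₁₀(r/r_ref), then add intensities.
grinder: 94.8 − 20·log₁₀(9.8/4.8) = 94.8 − 6.20 = 88.60 dB(A).
diesel generator: 90.9 − 20·log₁₀(12.9/1.3) = 90.9 − 19.93 = 70.97 dB(A).
compressor: 85.8 − 20·log₁₀(26.8/2.1) = 85.8 − 22.12 = 63.68 dB(A).
Σ 10^(L/10) = 7.393e+08 → L_total = 10·log₁₀(7.393e+08) = 88.69 dB(A).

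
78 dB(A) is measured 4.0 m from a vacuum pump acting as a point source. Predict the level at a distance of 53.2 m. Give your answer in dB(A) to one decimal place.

55.5 dB(A)

For a point source, L₂ = L₁ − 20·log₁₀(r₂/r₁).
L₂ = 78 − 20·log₁₀(53.2/4.0) = 78 − 22.477 = 55.52 dB(A).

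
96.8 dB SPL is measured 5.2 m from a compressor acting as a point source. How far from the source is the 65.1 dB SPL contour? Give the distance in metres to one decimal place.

200.0 m

For a point source L₁ − L₂ = 20·log₁₀(r₂/r₁), so r₂ = r₁·10^((L₁−L₂)/20).
r₂ = 5.2·10^((96.8−65.1)/20) = 5.2·10^(31.7/20) = 199.99 m.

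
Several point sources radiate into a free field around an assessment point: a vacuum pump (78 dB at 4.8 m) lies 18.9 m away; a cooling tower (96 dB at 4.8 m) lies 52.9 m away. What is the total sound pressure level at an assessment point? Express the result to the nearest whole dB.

Apply inverse-square spreading to bring every level to the receiver, then sum 10^(L/10).
vacuum pump: 78 − 20·log₁₀(18.9/4.8) = 78 − 11.90 = 66.10 dB.
cooling tower: 96 − 20·log₁₀(52.9/4.8) = 96 − 20.84 = 75.16 dB.
Σ 10^(L/10) = 3.685e+07 → L_total = 10·log₁₀(3.685e+07) = 75.66 dB.

76 dB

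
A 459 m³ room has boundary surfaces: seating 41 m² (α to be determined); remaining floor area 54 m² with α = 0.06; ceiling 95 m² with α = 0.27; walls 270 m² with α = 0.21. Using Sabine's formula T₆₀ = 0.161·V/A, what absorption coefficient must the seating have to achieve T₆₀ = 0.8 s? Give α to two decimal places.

A = 0.161·V/T₆₀ = 0.161·459/0.8 = 92.37 m² sabins.
Absorption from the other surfaces = 54·0.06 + 95·0.27 + 270·0.21 = 85.59 m², so the seating must supply 6.78 m² over 41 m².
α = 6.78/41 = 0.165.

0.17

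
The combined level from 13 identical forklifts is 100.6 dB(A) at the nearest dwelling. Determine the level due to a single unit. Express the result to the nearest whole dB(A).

89 dB(A)

13 equal contributions raise the level by 10·log₁₀ 13 = 11.139 dB, so each unit alone gives 100.6 − 11.139.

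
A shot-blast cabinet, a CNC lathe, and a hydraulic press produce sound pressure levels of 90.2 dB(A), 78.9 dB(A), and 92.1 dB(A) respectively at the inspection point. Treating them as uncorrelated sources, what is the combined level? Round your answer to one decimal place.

For uncorrelated sources the intensities add, so convert each level to linear form, sum, and take 10·log₁₀ of the total.
Σ 10^(L/10) = 10^(90.2/10) + 10^(78.9/10) + 10^(92.1/10) = 2.747e+09.
L_total = 10·log₁₀(2.747e+09) = 94.39 dB(A).

94.4 dB(A)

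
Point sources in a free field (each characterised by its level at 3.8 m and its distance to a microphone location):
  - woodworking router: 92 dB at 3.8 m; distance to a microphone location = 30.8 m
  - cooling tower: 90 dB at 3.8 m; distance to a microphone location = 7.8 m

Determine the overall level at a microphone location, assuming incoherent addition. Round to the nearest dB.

84 dB

First find each source's level at the receiver (point-source: −20·log₁₀(r/r_ref)), then combine on an intensity basis.
woodworking router: 92 − 20·log₁₀(30.8/3.8) = 92 − 18.18 = 73.82 dB.
cooling tower: 90 − 20·log₁₀(7.8/3.8) = 90 − 6.25 = 83.75 dB.
Σ 10^(L/10) = 2.615e+08 → L_total = 10·log₁₀(2.615e+08) = 84.17 dB.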